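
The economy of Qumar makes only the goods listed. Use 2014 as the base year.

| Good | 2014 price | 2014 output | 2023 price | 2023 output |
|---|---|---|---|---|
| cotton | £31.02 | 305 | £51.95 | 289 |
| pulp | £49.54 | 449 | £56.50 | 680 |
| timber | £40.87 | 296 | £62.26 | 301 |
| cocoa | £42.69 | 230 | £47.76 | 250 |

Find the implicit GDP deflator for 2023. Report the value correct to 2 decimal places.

128.17

Nominal GDP 2023 = 51.95·289 + 56.50·680 + 62.26·301 + 47.76·250 = 84113.81.
Real GDP 2023 (at 2014 prices) = 31.02·289 + 49.54·680 + 40.87·301 + 42.69·250 = 65626.35.
Deflator = Nominal/Real × 100 = 84113.81/65626.35 × 100 = 128.171.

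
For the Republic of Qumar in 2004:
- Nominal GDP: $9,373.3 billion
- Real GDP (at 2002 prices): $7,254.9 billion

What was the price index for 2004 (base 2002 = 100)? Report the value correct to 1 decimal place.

129.2

price index = (Nominal / Real) × 100 = 9373.3 / 7254.9 × 100 = 129.20.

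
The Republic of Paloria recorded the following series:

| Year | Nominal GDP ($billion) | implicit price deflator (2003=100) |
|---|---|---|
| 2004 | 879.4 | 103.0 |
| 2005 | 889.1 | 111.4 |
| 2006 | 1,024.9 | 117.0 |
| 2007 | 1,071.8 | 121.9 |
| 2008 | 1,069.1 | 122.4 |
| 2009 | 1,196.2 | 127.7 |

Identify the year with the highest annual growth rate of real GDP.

2005: real = 889.1/1.114 = 798.11; growth vs 2004 (853.79) = -6.52%.
2006: real = 1024.9/1.170 = 875.98; growth vs 2005 (798.11) = 9.76%.
2007: real = 1071.8/1.219 = 879.25; growth vs 2006 (875.98) = 0.37%.
2008: real = 1069.1/1.224 = 873.45; growth vs 2007 (879.25) = -0.66%.
2009: real = 1196.2/1.277 = 936.73; growth vs 2008 (873.45) = 7.24%.

2006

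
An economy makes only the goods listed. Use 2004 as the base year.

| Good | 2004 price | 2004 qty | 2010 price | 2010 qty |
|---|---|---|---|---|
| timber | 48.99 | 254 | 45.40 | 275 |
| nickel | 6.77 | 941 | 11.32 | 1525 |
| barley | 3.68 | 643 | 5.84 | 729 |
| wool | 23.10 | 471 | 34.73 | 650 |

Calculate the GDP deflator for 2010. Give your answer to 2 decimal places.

Nominal GDP 2010 = 45.40·275 + 11.32·1525 + 5.84·729 + 34.73·650 = 56579.86.
Real GDP 2010 (at 2004 prices) = 48.99·275 + 6.77·1525 + 3.68·729 + 23.10·650 = 41494.22.
Deflator = Nominal/Real × 100 = 56579.86/41494.22 × 100 = 136.356.

136.36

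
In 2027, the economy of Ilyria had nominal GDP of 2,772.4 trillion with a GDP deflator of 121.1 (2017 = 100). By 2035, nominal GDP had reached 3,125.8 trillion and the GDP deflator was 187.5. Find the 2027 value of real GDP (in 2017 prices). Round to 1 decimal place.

Real GDP = Nominal / (GDP deflator/100) = 2772.4 / 1.211 = 2289.35.

2,289.3 trillion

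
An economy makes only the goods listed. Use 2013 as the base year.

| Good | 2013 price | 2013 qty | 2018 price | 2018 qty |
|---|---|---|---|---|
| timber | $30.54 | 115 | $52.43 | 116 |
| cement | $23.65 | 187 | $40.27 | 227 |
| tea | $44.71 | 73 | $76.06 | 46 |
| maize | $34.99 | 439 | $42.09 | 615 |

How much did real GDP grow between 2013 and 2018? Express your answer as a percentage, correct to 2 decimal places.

Real GDP 2013 = Nominal GDP 2013 = 30.54·115 + 23.65·187 + 44.71·73 + 34.99·439 = 26559.09.
Real GDP 2018 (at 2013 prices) = 30.54·116 + 23.65·227 + 44.71·46 + 34.99·615 = 32486.70.
Real growth = 32486.70/26559.09 − 1 = 0.2232.

22.32%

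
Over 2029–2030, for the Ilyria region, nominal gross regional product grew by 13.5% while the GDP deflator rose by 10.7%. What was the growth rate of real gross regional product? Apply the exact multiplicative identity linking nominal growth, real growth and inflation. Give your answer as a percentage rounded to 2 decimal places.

(1 + g_nom) = (1 + g_real)(1 + π), so g_real = 1.1350 / 1.1070 − 1 = 0.02529.

2.53%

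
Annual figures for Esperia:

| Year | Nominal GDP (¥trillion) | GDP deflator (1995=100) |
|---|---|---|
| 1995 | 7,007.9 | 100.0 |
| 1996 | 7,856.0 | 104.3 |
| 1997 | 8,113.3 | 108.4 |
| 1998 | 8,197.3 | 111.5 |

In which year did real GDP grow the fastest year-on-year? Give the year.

1996

1996: real = 7856.0/1.043 = 7532.12; growth vs 1995 (7007.90) = 7.48%.
1997: real = 8113.3/1.084 = 7484.59; growth vs 1996 (7532.12) = -0.63%.
1998: real = 8197.3/1.115 = 7351.84; growth vs 1997 (7484.59) = -1.77%.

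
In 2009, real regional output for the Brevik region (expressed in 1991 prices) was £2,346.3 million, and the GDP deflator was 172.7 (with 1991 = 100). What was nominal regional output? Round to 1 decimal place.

£4,052.1 million

Nominal regional output = Real × (GDP deflator/100) = 2346.3 × 1.727 = 4052.06.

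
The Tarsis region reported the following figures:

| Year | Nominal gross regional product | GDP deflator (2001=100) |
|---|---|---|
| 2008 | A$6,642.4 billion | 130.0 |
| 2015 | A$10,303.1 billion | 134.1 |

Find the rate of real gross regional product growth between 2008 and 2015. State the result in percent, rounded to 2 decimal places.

50.37%

Deflate each year: 2008 → 6642.4/1.300 = 5109.54; 2015 → 10303.1/1.341 = 7683.15.
So real gross regional product changed by 7683.15/5109.54 − 1 = 0.5037, i.e. 50.37%.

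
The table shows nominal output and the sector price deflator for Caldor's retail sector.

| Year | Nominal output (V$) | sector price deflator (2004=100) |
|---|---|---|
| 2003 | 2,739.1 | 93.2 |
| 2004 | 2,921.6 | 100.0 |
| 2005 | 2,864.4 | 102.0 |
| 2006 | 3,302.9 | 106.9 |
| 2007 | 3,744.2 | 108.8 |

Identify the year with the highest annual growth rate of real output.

2007

2004: real = 2921.6/1.000 = 2921.60; growth vs 2003 (2938.95) = -0.59%.
2005: real = 2864.4/1.020 = 2808.24; growth vs 2004 (2921.60) = -3.88%.
2006: real = 3302.9/1.069 = 3089.71; growth vs 2005 (2808.24) = 10.02%.
2007: real = 3744.2/1.088 = 3441.36; growth vs 2006 (3089.71) = 11.38%.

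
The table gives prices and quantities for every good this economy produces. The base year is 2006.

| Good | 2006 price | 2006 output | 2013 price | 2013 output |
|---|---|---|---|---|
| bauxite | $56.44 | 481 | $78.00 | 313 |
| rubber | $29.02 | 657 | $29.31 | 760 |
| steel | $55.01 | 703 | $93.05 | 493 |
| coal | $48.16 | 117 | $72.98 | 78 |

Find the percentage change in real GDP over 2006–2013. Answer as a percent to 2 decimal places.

-22.01%

Real GDP 2006 = Nominal GDP 2006 = 56.44·481 + 29.02·657 + 55.01·703 + 48.16·117 = 90520.53.
Real GDP 2013 (at 2006 prices) = 56.44·313 + 29.02·760 + 55.01·493 + 48.16·78 = 70597.33.
Real growth = 70597.33/90520.53 − 1 = -0.2201.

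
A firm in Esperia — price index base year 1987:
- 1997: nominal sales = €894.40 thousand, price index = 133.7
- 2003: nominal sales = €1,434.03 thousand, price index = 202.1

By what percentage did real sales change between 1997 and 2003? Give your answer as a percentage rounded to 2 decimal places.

6.07%

Real sales 1997 = 894.40 / 1.337 = 668.96.
Real sales 2003 = 1434.03 / 2.021 = 709.56.
Real growth = 709.56 / 668.96 − 1 = 0.0607.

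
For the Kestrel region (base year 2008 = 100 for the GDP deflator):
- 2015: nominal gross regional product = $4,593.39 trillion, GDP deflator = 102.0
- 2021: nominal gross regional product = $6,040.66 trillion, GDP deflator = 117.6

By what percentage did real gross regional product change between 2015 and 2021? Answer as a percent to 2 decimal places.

Deflate each year: 2015 → 4593.39/1.020 = 4503.32; 2021 → 6040.66/1.176 = 5136.62.
So real gross regional product changed by 5136.62/4503.32 − 1 = 0.1406, i.e. 14.06%.

14.06%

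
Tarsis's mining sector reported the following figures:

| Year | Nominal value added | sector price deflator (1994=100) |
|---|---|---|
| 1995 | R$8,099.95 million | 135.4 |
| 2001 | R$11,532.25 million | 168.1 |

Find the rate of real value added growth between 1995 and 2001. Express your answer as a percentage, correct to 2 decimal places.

14.68%

Real value added 1995 = 8099.95 / 1.354 = 5982.24.
Real value added 2001 = 11532.25 / 1.681 = 6860.35.
Real growth = 6860.35 / 5982.24 − 1 = 0.1468.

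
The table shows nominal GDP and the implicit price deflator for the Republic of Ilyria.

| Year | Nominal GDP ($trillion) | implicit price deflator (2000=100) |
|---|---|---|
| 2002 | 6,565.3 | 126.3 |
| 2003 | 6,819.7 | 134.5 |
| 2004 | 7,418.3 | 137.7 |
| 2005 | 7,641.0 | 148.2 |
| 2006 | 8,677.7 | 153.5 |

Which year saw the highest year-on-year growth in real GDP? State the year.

2003: real = 6819.7/1.345 = 5070.41; growth vs 2002 (5198.18) = -2.46%.
2004: real = 7418.3/1.377 = 5387.29; growth vs 2003 (5070.41) = 6.25%.
2005: real = 7641.0/1.482 = 5155.87; growth vs 2004 (5387.29) = -4.30%.
2006: real = 8677.7/1.535 = 5653.22; growth vs 2005 (5155.87) = 9.65%.

2006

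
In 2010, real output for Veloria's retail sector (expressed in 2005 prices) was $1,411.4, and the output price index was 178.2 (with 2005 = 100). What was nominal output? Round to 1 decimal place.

$2,515.1

Nominal output = Real × (output price index/100) = 1411.4 × 1.782 = 2515.11.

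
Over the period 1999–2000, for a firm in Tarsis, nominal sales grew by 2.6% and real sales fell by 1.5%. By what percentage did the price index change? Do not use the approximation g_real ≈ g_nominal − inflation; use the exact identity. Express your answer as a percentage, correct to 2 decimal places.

(1 + g_nom) = (1 + g_real)(1 + π), so π = 1.0260 / 0.9850 − 1 = 0.04162.

4.16%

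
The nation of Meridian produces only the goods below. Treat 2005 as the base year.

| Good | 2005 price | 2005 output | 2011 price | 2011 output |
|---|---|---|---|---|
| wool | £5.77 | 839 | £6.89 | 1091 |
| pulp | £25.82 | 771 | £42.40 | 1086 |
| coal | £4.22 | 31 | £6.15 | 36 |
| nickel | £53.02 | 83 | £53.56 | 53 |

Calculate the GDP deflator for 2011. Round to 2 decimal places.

Nominal GDP 2011 = 6.89·1091 + 42.40·1086 + 6.15·36 + 53.56·53 = 56623.47.
Real GDP 2011 (at 2005 prices) = 5.77·1091 + 25.82·1086 + 4.22·36 + 53.02·53 = 37297.57.
Deflator = Nominal/Real × 100 = 56623.47/37297.57 × 100 = 151.815.

151.82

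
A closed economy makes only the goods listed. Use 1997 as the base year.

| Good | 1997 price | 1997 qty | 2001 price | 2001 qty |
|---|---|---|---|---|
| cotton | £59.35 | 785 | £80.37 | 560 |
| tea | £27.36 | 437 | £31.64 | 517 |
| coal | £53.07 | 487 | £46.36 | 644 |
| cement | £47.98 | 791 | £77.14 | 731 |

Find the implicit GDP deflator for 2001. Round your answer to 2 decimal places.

Nominal GDP 2001 = 80.37·560 + 31.64·517 + 46.36·644 + 77.14·731 = 147610.26.
Real GDP 2001 (at 1997 prices) = 59.35·560 + 27.36·517 + 53.07·644 + 47.98·731 = 116631.58.
Deflator = Nominal/Real × 100 = 147610.26/116631.58 × 100 = 126.561.

126.56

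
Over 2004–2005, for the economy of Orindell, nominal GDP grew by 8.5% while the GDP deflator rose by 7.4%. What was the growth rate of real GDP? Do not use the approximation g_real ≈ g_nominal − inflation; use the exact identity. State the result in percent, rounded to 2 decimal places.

1.02%

(1 + g_nom) = (1 + g_real)(1 + π), so g_real = 1.0850 / 1.0740 − 1 = 0.01024.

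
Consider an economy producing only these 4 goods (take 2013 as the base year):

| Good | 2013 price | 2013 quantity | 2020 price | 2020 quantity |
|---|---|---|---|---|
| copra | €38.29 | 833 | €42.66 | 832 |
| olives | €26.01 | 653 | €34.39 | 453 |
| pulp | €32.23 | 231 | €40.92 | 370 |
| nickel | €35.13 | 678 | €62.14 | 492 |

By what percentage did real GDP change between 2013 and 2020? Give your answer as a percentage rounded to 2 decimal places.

-9.10%

Real GDP 2013 = Nominal GDP 2013 = 38.29·833 + 26.01·653 + 32.23·231 + 35.13·678 = 80143.37.
Real GDP 2020 (at 2013 prices) = 38.29·832 + 26.01·453 + 32.23·370 + 35.13·492 = 72848.87.
Real growth = 72848.87/80143.37 − 1 = -0.0910.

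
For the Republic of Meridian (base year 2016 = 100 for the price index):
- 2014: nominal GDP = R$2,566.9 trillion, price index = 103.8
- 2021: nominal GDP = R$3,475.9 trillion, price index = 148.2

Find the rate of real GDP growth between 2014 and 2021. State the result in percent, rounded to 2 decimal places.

Real GDP 2014 = 2566.9 / 1.038 = 2472.93.
Real GDP 2021 = 3475.9 / 1.482 = 2345.41.
Real growth = 2345.41 / 2472.93 − 1 = -0.0516.

-5.16%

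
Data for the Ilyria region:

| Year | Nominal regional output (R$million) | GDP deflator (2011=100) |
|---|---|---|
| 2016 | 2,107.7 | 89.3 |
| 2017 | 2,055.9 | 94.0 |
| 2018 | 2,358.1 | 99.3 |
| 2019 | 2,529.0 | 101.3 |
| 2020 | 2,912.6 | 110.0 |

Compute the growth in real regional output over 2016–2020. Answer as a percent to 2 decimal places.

Real regional output 2016 = 2107.7/0.893 = 2360.25.
Real regional output 2020 = 2912.6/1.100 = 2647.82.
Change = 2647.82/2360.25 − 1 = 0.1218.

12.18%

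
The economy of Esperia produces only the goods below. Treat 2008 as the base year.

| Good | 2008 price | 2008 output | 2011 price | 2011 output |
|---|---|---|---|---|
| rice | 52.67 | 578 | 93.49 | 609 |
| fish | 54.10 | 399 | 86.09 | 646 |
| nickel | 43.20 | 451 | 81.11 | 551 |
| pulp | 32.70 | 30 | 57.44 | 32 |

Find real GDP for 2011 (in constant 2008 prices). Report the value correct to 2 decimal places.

91874.23

Real GDP 2011 = Σ (p_2008 × q_2011) = 52.67·609 + 54.10·646 + 43.20·551 + 32.70·32 = 91874.23.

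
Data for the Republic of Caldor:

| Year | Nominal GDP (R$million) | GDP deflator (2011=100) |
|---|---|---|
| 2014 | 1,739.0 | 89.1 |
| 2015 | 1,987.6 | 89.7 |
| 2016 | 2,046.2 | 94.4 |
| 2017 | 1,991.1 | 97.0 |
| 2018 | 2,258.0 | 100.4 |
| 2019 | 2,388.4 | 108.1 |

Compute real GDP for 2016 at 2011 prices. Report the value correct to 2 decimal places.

Real GDP 2016 = 2046.2 / 0.944 = 2167.58.

R$2,167.58 million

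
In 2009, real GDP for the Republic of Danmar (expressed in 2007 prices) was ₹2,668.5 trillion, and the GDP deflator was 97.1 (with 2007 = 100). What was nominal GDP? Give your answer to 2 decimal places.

Nominal GDP = Real × (GDP deflator/100) = 2668.5 × 0.971 = 2591.11.

₹2,591.11 trillion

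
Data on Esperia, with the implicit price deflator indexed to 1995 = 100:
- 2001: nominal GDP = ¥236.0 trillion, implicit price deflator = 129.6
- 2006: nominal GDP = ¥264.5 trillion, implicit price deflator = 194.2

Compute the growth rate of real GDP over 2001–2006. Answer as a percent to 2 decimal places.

-25.21%

Deflate each year: 2001 → 236.0/1.296 = 182.10; 2006 → 264.5/1.942 = 136.20.
So real GDP changed by 136.20/182.10 − 1 = -0.2521, i.e. -25.21%.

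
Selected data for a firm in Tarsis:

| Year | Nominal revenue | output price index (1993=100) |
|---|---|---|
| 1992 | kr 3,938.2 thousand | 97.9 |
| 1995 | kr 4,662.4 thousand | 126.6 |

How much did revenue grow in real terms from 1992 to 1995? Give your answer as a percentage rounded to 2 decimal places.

-8.45%

Deflate each year: 1992 → 3938.2/0.979 = 4022.68; 1995 → 4662.4/1.266 = 3682.78.
So real revenue changed by 3682.78/4022.68 − 1 = -0.0845, i.e. -8.45%.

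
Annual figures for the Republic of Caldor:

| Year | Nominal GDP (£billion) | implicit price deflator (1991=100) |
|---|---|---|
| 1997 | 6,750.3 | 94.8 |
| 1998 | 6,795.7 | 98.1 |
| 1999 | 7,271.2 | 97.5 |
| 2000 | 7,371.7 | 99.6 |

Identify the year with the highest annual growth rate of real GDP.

1998: real = 6795.7/0.981 = 6927.32; growth vs 1997 (7120.57) = -2.71%.
1999: real = 7271.2/0.975 = 7457.64; growth vs 1998 (6927.32) = 7.66%.
2000: real = 7371.7/0.996 = 7401.31; growth vs 1999 (7457.64) = -0.76%.

1999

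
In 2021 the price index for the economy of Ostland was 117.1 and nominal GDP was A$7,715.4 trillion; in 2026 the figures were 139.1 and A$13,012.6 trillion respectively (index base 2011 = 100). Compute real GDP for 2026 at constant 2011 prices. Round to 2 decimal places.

A$9,354.85 trillion

Real GDP = Nominal / (price index/100) = 13012.6 / 1.391 = 9354.85.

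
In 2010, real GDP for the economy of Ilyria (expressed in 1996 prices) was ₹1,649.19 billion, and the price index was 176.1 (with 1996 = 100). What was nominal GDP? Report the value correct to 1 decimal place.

₹2,904.2 billion

Nominal GDP = Real × (price index/100) = 1649.19 × 1.761 = 2904.22.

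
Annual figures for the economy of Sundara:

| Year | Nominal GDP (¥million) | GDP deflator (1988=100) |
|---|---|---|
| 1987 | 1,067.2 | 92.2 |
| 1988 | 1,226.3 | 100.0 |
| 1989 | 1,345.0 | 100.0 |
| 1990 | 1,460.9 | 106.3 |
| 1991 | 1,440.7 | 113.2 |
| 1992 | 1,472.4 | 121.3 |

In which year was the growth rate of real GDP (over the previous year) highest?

1988: real = 1226.3/1.000 = 1226.30; growth vs 1987 (1157.48) = 5.95%.
1989: real = 1345.0/1.000 = 1345.00; growth vs 1988 (1226.30) = 9.68%.
1990: real = 1460.9/1.063 = 1374.32; growth vs 1989 (1345.00) = 2.18%.
1991: real = 1440.7/1.132 = 1272.70; growth vs 1990 (1374.32) = -7.39%.
1992: real = 1472.4/1.213 = 1213.85; growth vs 1991 (1272.70) = -4.62%.

1989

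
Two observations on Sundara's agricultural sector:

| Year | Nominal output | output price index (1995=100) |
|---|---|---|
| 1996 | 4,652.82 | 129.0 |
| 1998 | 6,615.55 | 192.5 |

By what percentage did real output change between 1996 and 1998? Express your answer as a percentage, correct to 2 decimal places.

Real output 1996 = 4652.82 / 1.290 = 3606.84.
Real output 1998 = 6615.55 / 1.925 = 3436.65.
Real growth = 3436.65 / 3606.84 − 1 = -0.0472.

-4.72%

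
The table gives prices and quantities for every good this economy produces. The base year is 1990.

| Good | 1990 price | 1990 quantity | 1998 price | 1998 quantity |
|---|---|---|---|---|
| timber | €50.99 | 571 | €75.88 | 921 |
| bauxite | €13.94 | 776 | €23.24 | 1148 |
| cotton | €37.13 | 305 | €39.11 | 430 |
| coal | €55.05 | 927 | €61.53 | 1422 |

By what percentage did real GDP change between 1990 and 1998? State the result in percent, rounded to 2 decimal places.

53.69%

Real GDP 1990 = Nominal GDP 1990 = 50.99·571 + 13.94·776 + 37.13·305 + 55.05·927 = 102288.73.
Real GDP 1998 (at 1990 prices) = 50.99·921 + 13.94·1148 + 37.13·430 + 55.05·1422 = 157211.91.
Real growth = 157211.91/102288.73 − 1 = 0.5369.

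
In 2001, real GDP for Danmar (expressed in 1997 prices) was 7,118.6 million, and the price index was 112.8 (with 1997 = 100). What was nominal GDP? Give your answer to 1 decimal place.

Nominal GDP = Real × (price index/100) = 7118.6 × 1.128 = 8029.78.

8,029.8 million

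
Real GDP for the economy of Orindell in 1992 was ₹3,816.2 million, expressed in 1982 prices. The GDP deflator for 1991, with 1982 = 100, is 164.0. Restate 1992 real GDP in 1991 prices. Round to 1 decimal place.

Real GDP in 1991 prices = Real GDP in 1982 prices × (P_1991/P_1982) = 3816.2 × 1.640 = 6258.57.

₹6,258.6 million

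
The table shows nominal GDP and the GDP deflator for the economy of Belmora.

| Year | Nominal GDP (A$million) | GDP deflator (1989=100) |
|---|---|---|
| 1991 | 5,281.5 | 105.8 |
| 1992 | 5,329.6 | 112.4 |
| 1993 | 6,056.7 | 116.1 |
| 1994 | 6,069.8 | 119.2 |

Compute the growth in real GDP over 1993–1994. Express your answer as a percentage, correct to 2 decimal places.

Real GDP 1993 = 6056.7/1.161 = 5216.80.
Real GDP 1994 = 6069.8/1.192 = 5092.11.
Change = 5092.11/5216.80 − 1 = -0.0239.

-2.39%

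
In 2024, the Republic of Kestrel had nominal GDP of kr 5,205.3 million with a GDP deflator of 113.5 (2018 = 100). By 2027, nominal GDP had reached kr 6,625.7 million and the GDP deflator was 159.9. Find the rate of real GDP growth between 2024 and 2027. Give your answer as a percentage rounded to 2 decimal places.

-9.65%

Deflate each year: 2024 → 5205.3/1.135 = 4586.17; 2027 → 6625.7/1.599 = 4143.65.
So real GDP changed by 4143.65/4586.17 − 1 = -0.0965, i.e. -9.65%.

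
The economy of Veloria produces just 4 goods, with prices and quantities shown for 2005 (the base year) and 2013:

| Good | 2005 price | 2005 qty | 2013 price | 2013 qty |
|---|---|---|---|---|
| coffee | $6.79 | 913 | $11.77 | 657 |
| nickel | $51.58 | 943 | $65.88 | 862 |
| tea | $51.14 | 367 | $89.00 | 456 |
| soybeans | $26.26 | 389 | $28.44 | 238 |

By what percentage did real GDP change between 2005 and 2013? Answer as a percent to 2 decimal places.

-6.36%

Real GDP 2005 = Nominal GDP 2005 = 6.79·913 + 51.58·943 + 51.14·367 + 26.26·389 = 83822.73.
Real GDP 2013 (at 2005 prices) = 6.79·657 + 51.58·862 + 51.14·456 + 26.26·238 = 78492.71.
Real growth = 78492.71/83822.73 − 1 = -0.0636.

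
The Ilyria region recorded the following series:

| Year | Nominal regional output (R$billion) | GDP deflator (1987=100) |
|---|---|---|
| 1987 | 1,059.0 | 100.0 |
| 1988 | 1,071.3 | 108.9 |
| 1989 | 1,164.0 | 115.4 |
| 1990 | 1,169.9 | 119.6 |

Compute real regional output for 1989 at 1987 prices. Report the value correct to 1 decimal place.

Real regional output 1989 = 1164.0 / 1.154 = 1008.67.

R$1,008.7 billion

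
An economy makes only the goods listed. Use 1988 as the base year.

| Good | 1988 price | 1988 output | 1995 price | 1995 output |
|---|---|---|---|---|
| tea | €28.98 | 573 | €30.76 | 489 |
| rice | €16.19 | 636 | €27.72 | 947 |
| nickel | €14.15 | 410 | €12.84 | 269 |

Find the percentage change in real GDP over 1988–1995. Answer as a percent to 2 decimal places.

1.85%

Real GDP 1988 = Nominal GDP 1988 = 28.98·573 + 16.19·636 + 14.15·410 = 32703.88.
Real GDP 1995 (at 1988 prices) = 28.98·489 + 16.19·947 + 14.15·269 = 33309.50.
Real growth = 33309.50/32703.88 − 1 = 0.0185.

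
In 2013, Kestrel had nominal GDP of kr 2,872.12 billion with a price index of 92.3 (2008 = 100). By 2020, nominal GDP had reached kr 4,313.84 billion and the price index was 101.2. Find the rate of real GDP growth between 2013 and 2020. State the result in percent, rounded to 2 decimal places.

36.99%

Deflate each year: 2013 → 2872.12/0.923 = 3111.72; 2020 → 4313.84/1.012 = 4262.69.
So real GDP changed by 4262.69/3111.72 − 1 = 0.3699, i.e. 36.99%.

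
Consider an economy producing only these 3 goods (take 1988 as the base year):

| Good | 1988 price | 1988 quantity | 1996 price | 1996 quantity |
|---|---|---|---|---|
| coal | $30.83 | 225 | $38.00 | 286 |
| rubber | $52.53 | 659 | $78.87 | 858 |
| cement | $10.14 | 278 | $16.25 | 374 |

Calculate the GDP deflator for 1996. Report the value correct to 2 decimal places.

Nominal GDP 1996 = 38.00·286 + 78.87·858 + 16.25·374 = 84615.96.
Real GDP 1996 (at 1988 prices) = 30.83·286 + 52.53·858 + 10.14·374 = 57680.48.
Deflator = Nominal/Real × 100 = 84615.96/57680.48 × 100 = 146.698.

146.70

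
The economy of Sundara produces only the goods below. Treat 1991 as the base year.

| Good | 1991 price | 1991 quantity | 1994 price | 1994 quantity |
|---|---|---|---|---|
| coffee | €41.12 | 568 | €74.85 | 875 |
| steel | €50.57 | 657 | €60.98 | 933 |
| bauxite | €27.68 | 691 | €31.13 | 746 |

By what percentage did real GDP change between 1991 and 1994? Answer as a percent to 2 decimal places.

37.12%

Real GDP 1991 = Nominal GDP 1991 = 41.12·568 + 50.57·657 + 27.68·691 = 75707.53.
Real GDP 1994 (at 1991 prices) = 41.12·875 + 50.57·933 + 27.68·746 = 103811.09.
Real growth = 103811.09/75707.53 − 1 = 0.3712.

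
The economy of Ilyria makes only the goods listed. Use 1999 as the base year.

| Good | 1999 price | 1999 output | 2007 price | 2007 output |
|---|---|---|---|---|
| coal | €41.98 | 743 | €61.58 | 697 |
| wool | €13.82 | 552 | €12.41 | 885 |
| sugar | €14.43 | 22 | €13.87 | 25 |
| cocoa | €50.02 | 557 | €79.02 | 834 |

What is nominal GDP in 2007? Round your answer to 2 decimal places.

Nominal GDP 2007 = Σ (p_2007 × q_2007) = 61.58·697 + 12.41·885 + 13.87·25 + 79.02·834 = 120153.54.

€120153.54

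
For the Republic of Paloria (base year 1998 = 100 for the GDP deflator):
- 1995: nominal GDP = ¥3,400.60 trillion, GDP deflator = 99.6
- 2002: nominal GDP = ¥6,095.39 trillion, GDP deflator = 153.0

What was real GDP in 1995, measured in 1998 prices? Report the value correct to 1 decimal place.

¥3,414.3 trillion

Real GDP = Nominal / (GDP deflator/100) = 3400.60 / 0.996 = 3414.26.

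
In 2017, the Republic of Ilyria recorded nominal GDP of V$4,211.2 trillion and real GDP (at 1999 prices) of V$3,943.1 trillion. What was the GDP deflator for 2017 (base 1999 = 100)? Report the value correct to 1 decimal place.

106.8

GDP deflator = (Nominal / Real) × 100 = 4211.2 / 3943.1 × 100 = 106.80.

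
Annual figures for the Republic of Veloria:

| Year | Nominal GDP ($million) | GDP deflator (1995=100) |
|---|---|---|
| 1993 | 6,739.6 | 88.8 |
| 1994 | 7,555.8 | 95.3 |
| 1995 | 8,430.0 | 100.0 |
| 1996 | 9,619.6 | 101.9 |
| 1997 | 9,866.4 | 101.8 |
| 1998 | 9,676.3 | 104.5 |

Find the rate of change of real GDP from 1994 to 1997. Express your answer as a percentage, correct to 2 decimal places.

Real GDP 1994 = 7555.8/0.953 = 7928.44.
Real GDP 1997 = 9866.4/1.018 = 9691.94.
Change = 9691.94/7928.44 − 1 = 0.2224.

22.24%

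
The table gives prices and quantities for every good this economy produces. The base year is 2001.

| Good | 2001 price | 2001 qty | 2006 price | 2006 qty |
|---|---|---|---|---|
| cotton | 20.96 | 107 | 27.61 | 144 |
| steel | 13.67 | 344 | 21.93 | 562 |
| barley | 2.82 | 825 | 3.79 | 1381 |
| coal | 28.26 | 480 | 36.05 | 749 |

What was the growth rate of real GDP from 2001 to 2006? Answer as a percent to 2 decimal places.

56.60%

Real GDP 2001 = Nominal GDP 2001 = 20.96·107 + 13.67·344 + 2.82·825 + 28.26·480 = 22836.50.
Real GDP 2006 (at 2001 prices) = 20.96·144 + 13.67·562 + 2.82·1381 + 28.26·749 = 35761.94.
Real growth = 35761.94/22836.50 − 1 = 0.5660.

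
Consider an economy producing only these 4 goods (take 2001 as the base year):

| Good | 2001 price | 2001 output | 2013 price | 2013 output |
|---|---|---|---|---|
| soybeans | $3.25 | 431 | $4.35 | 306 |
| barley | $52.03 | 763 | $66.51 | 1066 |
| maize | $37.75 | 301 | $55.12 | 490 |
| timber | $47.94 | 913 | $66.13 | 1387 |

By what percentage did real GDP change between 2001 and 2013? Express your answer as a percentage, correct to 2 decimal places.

46.99%

Real GDP 2001 = Nominal GDP 2001 = 3.25·431 + 52.03·763 + 37.75·301 + 47.94·913 = 96231.61.
Real GDP 2013 (at 2001 prices) = 3.25·306 + 52.03·1066 + 37.75·490 + 47.94·1387 = 141448.76.
Real growth = 141448.76/96231.61 − 1 = 0.4699.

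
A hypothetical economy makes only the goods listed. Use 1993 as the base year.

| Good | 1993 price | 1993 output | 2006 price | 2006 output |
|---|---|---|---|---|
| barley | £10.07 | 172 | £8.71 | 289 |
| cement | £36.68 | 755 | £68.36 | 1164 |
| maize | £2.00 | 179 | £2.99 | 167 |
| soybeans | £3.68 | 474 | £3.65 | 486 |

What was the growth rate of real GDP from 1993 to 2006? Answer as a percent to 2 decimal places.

Real GDP 1993 = Nominal GDP 1993 = 10.07·172 + 36.68·755 + 2.00·179 + 3.68·474 = 31527.76.
Real GDP 2006 (at 1993 prices) = 10.07·289 + 36.68·1164 + 2.00·167 + 3.68·486 = 47728.23.
Real growth = 47728.23/31527.76 − 1 = 0.5138.

51.38%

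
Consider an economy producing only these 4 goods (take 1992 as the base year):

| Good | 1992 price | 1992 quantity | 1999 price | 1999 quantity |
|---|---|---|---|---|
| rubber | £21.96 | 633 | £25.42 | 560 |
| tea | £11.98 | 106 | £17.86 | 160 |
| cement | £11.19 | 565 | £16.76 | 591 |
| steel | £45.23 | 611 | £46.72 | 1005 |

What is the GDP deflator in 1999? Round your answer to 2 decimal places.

111.57

Nominal GDP 1999 = 25.42·560 + 17.86·160 + 16.76·591 + 46.72·1005 = 73951.56.
Real GDP 1999 (at 1992 prices) = 21.96·560 + 11.98·160 + 11.19·591 + 45.23·1005 = 66283.84.
Deflator = Nominal/Real × 100 = 73951.56/66283.84 × 100 = 111.568.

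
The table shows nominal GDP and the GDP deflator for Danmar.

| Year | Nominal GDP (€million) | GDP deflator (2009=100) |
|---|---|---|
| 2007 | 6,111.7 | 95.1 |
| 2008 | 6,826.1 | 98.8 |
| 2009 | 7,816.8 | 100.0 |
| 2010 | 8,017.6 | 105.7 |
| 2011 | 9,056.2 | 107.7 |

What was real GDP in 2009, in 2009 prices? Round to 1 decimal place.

Real GDP 2009 = 7816.8 / 1.000 = 7816.80.

€7,816.8 million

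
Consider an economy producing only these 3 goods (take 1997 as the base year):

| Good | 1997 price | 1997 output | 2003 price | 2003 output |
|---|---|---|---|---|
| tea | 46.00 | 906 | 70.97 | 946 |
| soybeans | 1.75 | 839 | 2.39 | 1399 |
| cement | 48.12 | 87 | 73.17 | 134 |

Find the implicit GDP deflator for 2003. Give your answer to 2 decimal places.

Nominal GDP 2003 = 70.97·946 + 2.39·1399 + 73.17·134 = 80286.01.
Real GDP 2003 (at 1997 prices) = 46.00·946 + 1.75·1399 + 48.12·134 = 52412.33.
Deflator = Nominal/Real × 100 = 80286.01/52412.33 × 100 = 153.182.

153.18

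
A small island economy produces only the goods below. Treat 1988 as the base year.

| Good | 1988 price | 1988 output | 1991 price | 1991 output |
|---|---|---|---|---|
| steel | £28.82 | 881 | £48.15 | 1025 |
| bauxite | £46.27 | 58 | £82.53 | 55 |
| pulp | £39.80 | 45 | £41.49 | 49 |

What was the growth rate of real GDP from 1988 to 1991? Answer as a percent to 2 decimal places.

Real GDP 1988 = Nominal GDP 1988 = 28.82·881 + 46.27·58 + 39.80·45 = 29865.08.
Real GDP 1991 (at 1988 prices) = 28.82·1025 + 46.27·55 + 39.80·49 = 34035.55.
Real growth = 34035.55/29865.08 − 1 = 0.1396.

13.96%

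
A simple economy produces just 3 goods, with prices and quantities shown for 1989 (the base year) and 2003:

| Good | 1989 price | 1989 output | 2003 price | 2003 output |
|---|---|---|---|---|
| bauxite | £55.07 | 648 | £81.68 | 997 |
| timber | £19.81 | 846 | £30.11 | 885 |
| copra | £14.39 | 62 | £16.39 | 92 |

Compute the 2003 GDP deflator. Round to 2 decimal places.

148.58

Nominal GDP 2003 = 81.68·997 + 30.11·885 + 16.39·92 = 109590.19.
Real GDP 2003 (at 1989 prices) = 55.07·997 + 19.81·885 + 14.39·92 = 73760.52.
Deflator = Nominal/Real × 100 = 109590.19/73760.52 × 100 = 148.576.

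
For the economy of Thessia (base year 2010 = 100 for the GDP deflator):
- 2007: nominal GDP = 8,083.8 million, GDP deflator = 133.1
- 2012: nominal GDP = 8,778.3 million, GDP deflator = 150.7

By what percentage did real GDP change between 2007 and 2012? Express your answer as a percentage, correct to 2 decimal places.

Real GDP 2007 = 8083.8 / 1.331 = 6073.48.
Real GDP 2012 = 8778.3 / 1.507 = 5825.02.
Real growth = 5825.02 / 6073.48 − 1 = -0.0409.

-4.09%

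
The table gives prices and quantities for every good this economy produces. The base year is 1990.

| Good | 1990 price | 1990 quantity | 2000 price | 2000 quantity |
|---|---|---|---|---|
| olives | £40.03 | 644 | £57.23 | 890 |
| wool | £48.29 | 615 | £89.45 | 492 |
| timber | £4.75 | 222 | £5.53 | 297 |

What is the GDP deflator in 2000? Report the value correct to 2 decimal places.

Nominal GDP 2000 = 57.23·890 + 89.45·492 + 5.53·297 = 96586.51.
Real GDP 2000 (at 1990 prices) = 40.03·890 + 48.29·492 + 4.75·297 = 60796.13.
Deflator = Nominal/Real × 100 = 96586.51/60796.13 × 100 = 158.870.

158.87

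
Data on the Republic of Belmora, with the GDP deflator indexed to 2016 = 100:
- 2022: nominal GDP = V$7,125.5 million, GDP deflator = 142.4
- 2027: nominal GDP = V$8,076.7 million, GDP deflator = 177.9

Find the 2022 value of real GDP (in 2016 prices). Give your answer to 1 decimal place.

V$5,003.9 million

Real GDP = Nominal / (GDP deflator/100) = 7125.5 / 1.424 = 5003.86.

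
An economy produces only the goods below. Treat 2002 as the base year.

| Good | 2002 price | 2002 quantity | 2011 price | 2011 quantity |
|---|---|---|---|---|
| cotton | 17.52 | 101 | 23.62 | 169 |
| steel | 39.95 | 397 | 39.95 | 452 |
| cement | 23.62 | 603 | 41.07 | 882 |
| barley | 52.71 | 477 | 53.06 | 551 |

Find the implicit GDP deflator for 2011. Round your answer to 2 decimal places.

Nominal GDP 2011 = 23.62·169 + 39.95·452 + 41.07·882 + 53.06·551 = 87508.98.
Real GDP 2011 (at 2002 prices) = 17.52·169 + 39.95·452 + 23.62·882 + 52.71·551 = 70894.33.
Deflator = Nominal/Real × 100 = 87508.98/70894.33 × 100 = 123.436.

123.44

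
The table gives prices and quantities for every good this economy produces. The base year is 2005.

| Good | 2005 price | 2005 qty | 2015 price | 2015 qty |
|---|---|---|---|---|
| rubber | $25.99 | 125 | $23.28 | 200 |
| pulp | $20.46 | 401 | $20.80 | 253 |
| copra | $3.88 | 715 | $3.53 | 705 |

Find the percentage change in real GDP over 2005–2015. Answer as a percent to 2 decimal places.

Real GDP 2005 = Nominal GDP 2005 = 25.99·125 + 20.46·401 + 3.88·715 = 14227.41.
Real GDP 2015 (at 2005 prices) = 25.99·200 + 20.46·253 + 3.88·705 = 13109.78.
Real growth = 13109.78/14227.41 − 1 = -0.0786.

-7.86%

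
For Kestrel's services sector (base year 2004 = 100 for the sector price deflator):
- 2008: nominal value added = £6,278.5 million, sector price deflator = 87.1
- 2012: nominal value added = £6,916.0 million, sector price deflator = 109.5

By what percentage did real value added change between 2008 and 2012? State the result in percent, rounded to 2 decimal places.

-12.38%

Real value added 2008 = 6278.5 / 0.871 = 7208.38.
Real value added 2012 = 6916.0 / 1.095 = 6315.98.
Real growth = 6315.98 / 7208.38 − 1 = -0.1238.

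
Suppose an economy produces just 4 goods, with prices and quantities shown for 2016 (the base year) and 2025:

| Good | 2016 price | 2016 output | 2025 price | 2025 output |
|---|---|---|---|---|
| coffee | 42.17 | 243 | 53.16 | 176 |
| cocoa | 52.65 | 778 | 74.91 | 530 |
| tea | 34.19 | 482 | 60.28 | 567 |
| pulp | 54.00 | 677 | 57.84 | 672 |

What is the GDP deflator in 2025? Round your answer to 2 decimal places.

Nominal GDP 2025 = 53.16·176 + 74.91·530 + 60.28·567 + 57.84·672 = 122105.70.
Real GDP 2025 (at 2016 prices) = 42.17·176 + 52.65·530 + 34.19·567 + 54.00·672 = 91000.15.
Deflator = Nominal/Real × 100 = 122105.70/91000.15 × 100 = 134.182.

134.18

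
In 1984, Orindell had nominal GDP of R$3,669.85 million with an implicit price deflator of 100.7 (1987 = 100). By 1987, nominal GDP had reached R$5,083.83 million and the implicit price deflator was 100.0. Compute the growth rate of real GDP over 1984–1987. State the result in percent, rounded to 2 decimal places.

Deflate each year: 1984 → 3669.85/1.007 = 3644.34; 1987 → 5083.83/1.000 = 5083.83.
So real GDP changed by 5083.83/3644.34 − 1 = 0.3950, i.e. 39.50%.

39.50%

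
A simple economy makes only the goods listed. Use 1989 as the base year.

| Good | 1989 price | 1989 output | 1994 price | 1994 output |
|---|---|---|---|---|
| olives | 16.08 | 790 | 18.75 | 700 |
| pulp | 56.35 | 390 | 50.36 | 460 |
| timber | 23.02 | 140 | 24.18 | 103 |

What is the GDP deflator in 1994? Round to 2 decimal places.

Nominal GDP 1994 = 18.75·700 + 50.36·460 + 24.18·103 = 38781.14.
Real GDP 1994 (at 1989 prices) = 16.08·700 + 56.35·460 + 23.02·103 = 39548.06.
Deflator = Nominal/Real × 100 = 38781.14/39548.06 × 100 = 98.061.

98.06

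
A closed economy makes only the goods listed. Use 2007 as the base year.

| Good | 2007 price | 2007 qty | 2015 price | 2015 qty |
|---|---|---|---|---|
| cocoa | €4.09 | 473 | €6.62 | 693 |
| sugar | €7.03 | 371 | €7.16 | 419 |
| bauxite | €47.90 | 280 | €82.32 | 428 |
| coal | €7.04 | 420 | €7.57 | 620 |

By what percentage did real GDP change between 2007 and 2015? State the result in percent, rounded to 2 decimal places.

Real GDP 2007 = Nominal GDP 2007 = 4.09·473 + 7.03·371 + 47.90·280 + 7.04·420 = 20911.50.
Real GDP 2015 (at 2007 prices) = 4.09·693 + 7.03·419 + 47.90·428 + 7.04·620 = 30645.94.
Real growth = 30645.94/20911.50 − 1 = 0.4655.

46.55%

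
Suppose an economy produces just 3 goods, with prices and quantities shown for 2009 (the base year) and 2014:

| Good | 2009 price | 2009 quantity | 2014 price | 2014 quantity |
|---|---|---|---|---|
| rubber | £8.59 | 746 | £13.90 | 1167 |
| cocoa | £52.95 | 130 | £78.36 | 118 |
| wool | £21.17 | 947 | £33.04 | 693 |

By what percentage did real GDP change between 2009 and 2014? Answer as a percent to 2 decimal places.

-7.19%

Real GDP 2009 = Nominal GDP 2009 = 8.59·746 + 52.95·130 + 21.17·947 = 33339.63.
Real GDP 2014 (at 2009 prices) = 8.59·1167 + 52.95·118 + 21.17·693 = 30943.44.
Real growth = 30943.44/33339.63 − 1 = -0.0719.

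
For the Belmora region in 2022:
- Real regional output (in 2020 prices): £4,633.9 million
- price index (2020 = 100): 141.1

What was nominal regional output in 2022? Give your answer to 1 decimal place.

Nominal regional output = Real × (price index/100) = 4633.9 × 1.411 = 6538.43.

£6,538.4 million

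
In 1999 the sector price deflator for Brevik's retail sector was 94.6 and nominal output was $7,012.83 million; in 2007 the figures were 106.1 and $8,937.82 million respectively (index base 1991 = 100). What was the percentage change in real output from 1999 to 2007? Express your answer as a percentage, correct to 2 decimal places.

13.64%

Deflate each year: 1999 → 7012.83/0.946 = 7413.14; 2007 → 8937.82/1.061 = 8423.96.
So real output changed by 8423.96/7413.14 − 1 = 0.1364, i.e. 13.64%.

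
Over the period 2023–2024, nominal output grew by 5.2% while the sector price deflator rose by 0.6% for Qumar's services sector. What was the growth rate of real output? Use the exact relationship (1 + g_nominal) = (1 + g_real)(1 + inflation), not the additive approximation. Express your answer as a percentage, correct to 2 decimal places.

(1 + g_nom) = (1 + g_real)(1 + π), so g_real = 1.0520 / 1.0060 − 1 = 0.04573.

4.57%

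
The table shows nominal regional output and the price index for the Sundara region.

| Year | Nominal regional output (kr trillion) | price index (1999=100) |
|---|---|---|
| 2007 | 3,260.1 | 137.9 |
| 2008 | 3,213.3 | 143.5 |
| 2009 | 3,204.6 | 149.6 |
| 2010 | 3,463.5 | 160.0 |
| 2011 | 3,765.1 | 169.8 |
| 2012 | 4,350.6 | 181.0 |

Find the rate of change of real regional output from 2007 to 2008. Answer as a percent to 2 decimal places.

-5.28%

Real regional output 2007 = 3260.1/1.379 = 2364.10.
Real regional output 2008 = 3213.3/1.435 = 2239.23.
Change = 2239.23/2364.10 − 1 = -0.0528.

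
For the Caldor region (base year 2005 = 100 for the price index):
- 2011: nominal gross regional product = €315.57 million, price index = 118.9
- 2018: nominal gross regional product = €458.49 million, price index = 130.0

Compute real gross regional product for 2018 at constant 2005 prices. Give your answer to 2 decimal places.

Real gross regional product = Nominal / (price index/100) = 458.49 / 1.300 = 352.68.

€352.68 million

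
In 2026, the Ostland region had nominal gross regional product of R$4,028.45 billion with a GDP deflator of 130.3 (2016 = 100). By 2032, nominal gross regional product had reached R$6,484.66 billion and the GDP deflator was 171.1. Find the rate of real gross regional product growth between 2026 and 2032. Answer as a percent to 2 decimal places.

22.59%

Real gross regional product 2026 = 4028.45 / 1.303 = 3091.67.
Real gross regional product 2032 = 6484.66 / 1.711 = 3789.98.
Real growth = 3789.98 / 3091.67 − 1 = 0.2259.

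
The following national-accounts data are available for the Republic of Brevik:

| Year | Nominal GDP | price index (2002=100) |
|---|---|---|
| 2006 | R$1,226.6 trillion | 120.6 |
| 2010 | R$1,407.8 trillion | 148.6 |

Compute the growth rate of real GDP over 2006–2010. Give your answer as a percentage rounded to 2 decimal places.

Real GDP 2006 = 1226.6 / 1.206 = 1017.08.
Real GDP 2010 = 1407.8 / 1.486 = 947.38.
Real growth = 947.38 / 1017.08 − 1 = -0.0685.

-6.85%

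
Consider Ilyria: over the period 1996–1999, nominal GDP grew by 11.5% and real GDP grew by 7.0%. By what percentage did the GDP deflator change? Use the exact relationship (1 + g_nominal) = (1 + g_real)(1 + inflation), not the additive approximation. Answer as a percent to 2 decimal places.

(1 + g_nom) = (1 + g_real)(1 + π), so π = 1.1150 / 1.0700 − 1 = 0.04206.

4.21%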